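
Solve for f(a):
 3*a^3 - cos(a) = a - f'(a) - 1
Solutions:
 f(a) = C1 - 3*a^4/4 + a^2/2 - a + sin(a)


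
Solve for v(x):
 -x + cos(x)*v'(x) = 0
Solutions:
 v(x) = C1 + Integral(x/cos(x), x)


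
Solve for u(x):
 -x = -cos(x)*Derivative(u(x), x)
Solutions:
 u(x) = C1 + Integral(x/cos(x), x)


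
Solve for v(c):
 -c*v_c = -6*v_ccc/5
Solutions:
 v(c) = C1 + Integral(C2*airyai(5^(1/3)*6^(2/3)*c/6) + C3*airybi(5^(1/3)*6^(2/3)*c/6), c)


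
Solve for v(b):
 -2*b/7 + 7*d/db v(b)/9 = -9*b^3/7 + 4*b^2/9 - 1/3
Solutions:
 v(b) = C1 - 81*b^4/196 + 4*b^3/21 + 9*b^2/49 - 3*b/7


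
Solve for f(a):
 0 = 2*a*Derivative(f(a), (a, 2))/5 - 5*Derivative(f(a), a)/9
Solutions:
 f(a) = C1 + C2*a^(43/18)


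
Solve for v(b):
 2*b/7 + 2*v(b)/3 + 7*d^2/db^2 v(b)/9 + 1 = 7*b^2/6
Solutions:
 v(b) = C1*sin(sqrt(42)*b/7) + C2*cos(sqrt(42)*b/7) + 7*b^2/4 - 3*b/7 - 67/12


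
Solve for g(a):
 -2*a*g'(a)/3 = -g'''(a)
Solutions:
 g(a) = C1 + Integral(C2*airyai(2^(1/3)*3^(2/3)*a/3) + C3*airybi(2^(1/3)*3^(2/3)*a/3), a)


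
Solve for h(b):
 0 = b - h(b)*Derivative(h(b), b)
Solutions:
 h(b) = -sqrt(C1 + b^2)
 h(b) = sqrt(C1 + b^2)


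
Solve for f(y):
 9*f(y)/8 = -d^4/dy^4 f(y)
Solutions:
 f(y) = (C1*sin(2^(3/4)*sqrt(3)*y/4) + C2*cos(2^(3/4)*sqrt(3)*y/4))*exp(-2^(3/4)*sqrt(3)*y/4) + (C3*sin(2^(3/4)*sqrt(3)*y/4) + C4*cos(2^(3/4)*sqrt(3)*y/4))*exp(2^(3/4)*sqrt(3)*y/4)


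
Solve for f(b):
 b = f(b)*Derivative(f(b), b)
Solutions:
 f(b) = -sqrt(C1 + b^2)
 f(b) = sqrt(C1 + b^2)


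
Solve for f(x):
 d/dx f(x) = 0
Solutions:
 f(x) = C1


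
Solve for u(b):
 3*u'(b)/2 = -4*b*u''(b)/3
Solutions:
 u(b) = C1 + C2/b^(1/8)


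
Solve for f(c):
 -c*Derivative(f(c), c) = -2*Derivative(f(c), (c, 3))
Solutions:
 f(c) = C1 + Integral(C2*airyai(2^(2/3)*c/2) + C3*airybi(2^(2/3)*c/2), c)


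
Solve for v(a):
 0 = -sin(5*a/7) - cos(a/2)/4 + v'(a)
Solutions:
 v(a) = C1 + sin(a/2)/2 - 7*cos(5*a/7)/5


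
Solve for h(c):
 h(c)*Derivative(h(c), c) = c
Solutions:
 h(c) = -sqrt(C1 + c^2)
 h(c) = sqrt(C1 + c^2)


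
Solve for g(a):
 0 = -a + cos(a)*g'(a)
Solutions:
 g(a) = C1 + Integral(a/cos(a), a)


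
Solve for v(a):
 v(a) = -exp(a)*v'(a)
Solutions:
 v(a) = C1*exp(exp(-a))


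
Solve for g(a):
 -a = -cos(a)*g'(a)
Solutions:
 g(a) = C1 + Integral(a/cos(a), a)


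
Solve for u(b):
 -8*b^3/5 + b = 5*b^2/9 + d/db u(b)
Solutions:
 u(b) = C1 - 2*b^4/5 - 5*b^3/27 + b^2/2


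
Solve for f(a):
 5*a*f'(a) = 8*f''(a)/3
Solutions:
 f(a) = C1 + C2*erfi(sqrt(15)*a/4)


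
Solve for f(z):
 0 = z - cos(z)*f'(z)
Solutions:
 f(z) = C1 + Integral(z/cos(z), z)


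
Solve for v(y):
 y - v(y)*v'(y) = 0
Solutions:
 v(y) = -sqrt(C1 + y^2)
 v(y) = sqrt(C1 + y^2)


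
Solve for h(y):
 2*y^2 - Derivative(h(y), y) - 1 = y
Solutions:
 h(y) = C1 + 2*y^3/3 - y^2/2 - y


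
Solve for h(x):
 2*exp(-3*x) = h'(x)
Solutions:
 h(x) = C1 - 2*exp(-3*x)/3


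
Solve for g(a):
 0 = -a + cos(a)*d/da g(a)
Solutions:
 g(a) = C1 + Integral(a/cos(a), a)


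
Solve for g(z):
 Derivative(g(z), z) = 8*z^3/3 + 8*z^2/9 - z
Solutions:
 g(z) = C1 + 2*z^4/3 + 8*z^3/27 - z^2/2


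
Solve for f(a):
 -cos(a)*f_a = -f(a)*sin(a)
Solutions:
 f(a) = C1/cos(a)


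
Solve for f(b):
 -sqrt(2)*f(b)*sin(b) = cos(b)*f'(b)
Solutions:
 f(b) = C1*cos(b)^(sqrt(2))


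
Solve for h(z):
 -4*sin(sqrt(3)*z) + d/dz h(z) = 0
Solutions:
 h(z) = C1 - 4*sqrt(3)*cos(sqrt(3)*z)/3


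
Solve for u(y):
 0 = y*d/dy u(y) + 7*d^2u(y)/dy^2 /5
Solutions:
 u(y) = C1 + C2*erf(sqrt(70)*y/14)


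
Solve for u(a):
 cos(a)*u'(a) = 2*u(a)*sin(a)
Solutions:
 u(a) = C1/cos(a)^2


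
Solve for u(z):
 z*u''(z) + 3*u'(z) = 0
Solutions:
 u(z) = C1 + C2/z^2


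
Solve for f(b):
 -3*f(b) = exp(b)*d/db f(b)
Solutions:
 f(b) = C1*exp(3*exp(-b))


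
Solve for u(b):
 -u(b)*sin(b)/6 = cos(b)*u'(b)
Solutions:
 u(b) = C1*cos(b)^(1/6)


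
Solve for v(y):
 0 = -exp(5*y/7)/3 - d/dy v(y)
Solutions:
 v(y) = C1 - 7*exp(5*y/7)/15


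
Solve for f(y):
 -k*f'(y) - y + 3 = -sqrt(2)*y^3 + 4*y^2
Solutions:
 f(y) = C1 + sqrt(2)*y^4/(4*k) - 4*y^3/(3*k) - y^2/(2*k) + 3*y/k


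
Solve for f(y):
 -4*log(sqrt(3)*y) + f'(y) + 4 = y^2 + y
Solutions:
 f(y) = C1 + y^3/3 + y^2/2 + 4*y*log(y) - 8*y + y*log(9)


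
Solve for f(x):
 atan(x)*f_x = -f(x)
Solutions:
 f(x) = C1*exp(-Integral(1/atan(x), x))


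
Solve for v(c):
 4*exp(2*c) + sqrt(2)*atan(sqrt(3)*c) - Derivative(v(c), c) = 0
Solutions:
 v(c) = C1 + sqrt(2)*(c*atan(sqrt(3)*c) - sqrt(3)*log(3*c^2 + 1)/6) + 2*exp(2*c)


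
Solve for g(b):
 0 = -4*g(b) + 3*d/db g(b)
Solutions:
 g(b) = C1*exp(4*b/3)


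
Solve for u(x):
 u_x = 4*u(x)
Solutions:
 u(x) = C1*exp(4*x)


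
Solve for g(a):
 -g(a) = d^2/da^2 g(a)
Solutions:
 g(a) = C1*sin(a) + C2*cos(a)


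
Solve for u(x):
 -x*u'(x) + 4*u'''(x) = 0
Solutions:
 u(x) = C1 + Integral(C2*airyai(2^(1/3)*x/2) + C3*airybi(2^(1/3)*x/2), x)


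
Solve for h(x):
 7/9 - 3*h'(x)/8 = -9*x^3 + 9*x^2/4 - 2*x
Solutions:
 h(x) = C1 + 6*x^4 - 2*x^3 + 8*x^2/3 + 56*x/27


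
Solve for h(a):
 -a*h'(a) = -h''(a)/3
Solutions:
 h(a) = C1 + C2*erfi(sqrt(6)*a/2)


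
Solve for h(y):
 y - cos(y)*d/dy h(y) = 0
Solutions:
 h(y) = C1 + Integral(y/cos(y), y)


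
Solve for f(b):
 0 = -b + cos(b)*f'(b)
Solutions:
 f(b) = C1 + Integral(b/cos(b), b)


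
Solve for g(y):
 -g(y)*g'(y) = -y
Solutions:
 g(y) = -sqrt(C1 + y^2)
 g(y) = sqrt(C1 + y^2)


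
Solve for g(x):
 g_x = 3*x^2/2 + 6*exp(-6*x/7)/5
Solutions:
 g(x) = C1 + x^3/2 - 7*exp(-6*x/7)/5


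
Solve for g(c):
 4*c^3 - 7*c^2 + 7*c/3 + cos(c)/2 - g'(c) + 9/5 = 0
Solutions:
 g(c) = C1 + c^4 - 7*c^3/3 + 7*c^2/6 + 9*c/5 + sin(c)/2


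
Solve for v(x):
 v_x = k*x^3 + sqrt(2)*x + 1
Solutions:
 v(x) = C1 + k*x^4/4 + sqrt(2)*x^2/2 + x


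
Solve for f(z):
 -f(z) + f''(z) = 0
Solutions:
 f(z) = C1*exp(-z) + C2*exp(z)


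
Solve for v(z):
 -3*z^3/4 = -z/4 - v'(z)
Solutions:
 v(z) = C1 + 3*z^4/16 - z^2/8


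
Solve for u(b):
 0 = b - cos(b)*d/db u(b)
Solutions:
 u(b) = C1 + Integral(b/cos(b), b)


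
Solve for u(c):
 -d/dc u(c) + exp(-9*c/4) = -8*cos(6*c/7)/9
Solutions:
 u(c) = C1 + 28*sin(6*c/7)/27 - 4*exp(-9*c/4)/9


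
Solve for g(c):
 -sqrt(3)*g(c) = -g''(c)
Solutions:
 g(c) = C1*exp(-3^(1/4)*c) + C2*exp(3^(1/4)*c)


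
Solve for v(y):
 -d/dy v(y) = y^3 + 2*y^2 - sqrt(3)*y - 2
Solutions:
 v(y) = C1 - y^4/4 - 2*y^3/3 + sqrt(3)*y^2/2 + 2*y


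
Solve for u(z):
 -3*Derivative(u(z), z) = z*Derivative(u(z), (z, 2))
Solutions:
 u(z) = C1 + C2/z^2


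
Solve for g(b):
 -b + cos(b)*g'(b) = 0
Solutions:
 g(b) = C1 + Integral(b/cos(b), b)


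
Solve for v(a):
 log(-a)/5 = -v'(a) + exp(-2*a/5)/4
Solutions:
 v(a) = C1 - a*log(-a)/5 + a/5 - 5*exp(-2*a/5)/8


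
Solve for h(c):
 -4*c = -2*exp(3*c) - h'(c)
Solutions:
 h(c) = C1 + 2*c^2 - 2*exp(3*c)/3


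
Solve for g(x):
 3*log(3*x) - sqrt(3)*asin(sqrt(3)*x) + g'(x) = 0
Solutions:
 g(x) = C1 - 3*x*log(x) - 3*x*log(3) + 3*x + sqrt(3)*(x*asin(sqrt(3)*x) + sqrt(3)*sqrt(1 - 3*x^2)/3)


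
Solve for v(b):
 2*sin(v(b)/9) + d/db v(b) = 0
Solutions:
 2*b + 9*log(cos(v(b)/9) - 1)/2 - 9*log(cos(v(b)/9) + 1)/2 = C1


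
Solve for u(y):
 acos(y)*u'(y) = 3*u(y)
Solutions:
 u(y) = C1*exp(3*Integral(1/acos(y), y))


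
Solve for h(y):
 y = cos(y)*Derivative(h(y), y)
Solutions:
 h(y) = C1 + Integral(y/cos(y), y)


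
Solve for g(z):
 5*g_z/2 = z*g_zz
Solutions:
 g(z) = C1 + C2*z^(7/2)


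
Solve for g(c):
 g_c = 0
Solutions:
 g(c) = C1


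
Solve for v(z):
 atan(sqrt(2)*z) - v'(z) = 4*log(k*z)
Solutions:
 v(z) = C1 - 4*z*log(k*z) + z*atan(sqrt(2)*z) + 4*z - sqrt(2)*log(2*z^2 + 1)/4


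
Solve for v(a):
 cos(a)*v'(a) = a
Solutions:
 v(a) = C1 + Integral(a/cos(a), a)


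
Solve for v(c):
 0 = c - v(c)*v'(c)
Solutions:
 v(c) = -sqrt(C1 + c^2)
 v(c) = sqrt(C1 + c^2)


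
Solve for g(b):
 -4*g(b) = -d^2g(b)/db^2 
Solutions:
 g(b) = C1*exp(-2*b) + C2*exp(2*b)


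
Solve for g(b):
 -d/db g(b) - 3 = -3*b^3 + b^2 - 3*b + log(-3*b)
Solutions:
 g(b) = C1 + 3*b^4/4 - b^3/3 + 3*b^2/2 - b*log(-b) + b*(-2 - log(3))


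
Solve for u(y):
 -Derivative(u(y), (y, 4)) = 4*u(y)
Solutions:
 u(y) = (C1*sin(y) + C2*cos(y))*exp(-y) + (C3*sin(y) + C4*cos(y))*exp(y)


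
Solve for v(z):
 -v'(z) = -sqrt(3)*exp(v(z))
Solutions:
 v(z) = log(-1/(C1 + sqrt(3)*z))


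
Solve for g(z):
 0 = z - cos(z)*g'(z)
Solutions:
 g(z) = C1 + Integral(z/cos(z), z)


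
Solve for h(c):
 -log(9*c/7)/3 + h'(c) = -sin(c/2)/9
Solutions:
 h(c) = C1 + c*log(c)/3 - c*log(7) - c/3 + 2*c*log(21)/3 + 2*cos(c/2)/9


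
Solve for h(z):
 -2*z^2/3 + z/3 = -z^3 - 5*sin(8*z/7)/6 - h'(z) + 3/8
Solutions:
 h(z) = C1 - z^4/4 + 2*z^3/9 - z^2/6 + 3*z/8 + 35*cos(8*z/7)/48


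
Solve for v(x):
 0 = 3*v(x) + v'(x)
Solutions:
 v(x) = C1*exp(-3*x)


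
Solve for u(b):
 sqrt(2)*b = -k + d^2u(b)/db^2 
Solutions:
 u(b) = C1 + C2*b + sqrt(2)*b^3/6 + b^2*k/2


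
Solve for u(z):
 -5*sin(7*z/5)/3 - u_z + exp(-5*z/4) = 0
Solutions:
 u(z) = C1 + 25*cos(7*z/5)/21 - 4*exp(-5*z/4)/5


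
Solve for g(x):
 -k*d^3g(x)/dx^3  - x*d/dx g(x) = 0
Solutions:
 g(x) = C1 + Integral(C2*airyai(x*(-1/k)^(1/3)) + C3*airybi(x*(-1/k)^(1/3)), x)


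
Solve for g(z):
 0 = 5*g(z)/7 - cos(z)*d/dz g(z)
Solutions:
 g(z) = C1*(sin(z) + 1)^(5/14)/(sin(z) - 1)^(5/14)


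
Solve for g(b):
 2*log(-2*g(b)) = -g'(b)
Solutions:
 Integral(1/(log(-_y) + log(2)), (_y, g(b)))/2 = C1 - b


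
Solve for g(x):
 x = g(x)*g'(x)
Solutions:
 g(x) = -sqrt(C1 + x^2)
 g(x) = sqrt(C1 + x^2)


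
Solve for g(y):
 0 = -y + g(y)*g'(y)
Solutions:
 g(y) = -sqrt(C1 + y^2)
 g(y) = sqrt(C1 + y^2)


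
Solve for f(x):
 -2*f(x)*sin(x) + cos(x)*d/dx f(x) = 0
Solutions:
 f(x) = C1/cos(x)^2


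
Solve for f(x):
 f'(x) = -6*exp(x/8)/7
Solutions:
 f(x) = C1 - 48*exp(x/8)/7


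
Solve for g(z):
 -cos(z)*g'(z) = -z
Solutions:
 g(z) = C1 + Integral(z/cos(z), z)


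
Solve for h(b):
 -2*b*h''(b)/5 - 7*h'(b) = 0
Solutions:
 h(b) = C1 + C2/b^(33/2)


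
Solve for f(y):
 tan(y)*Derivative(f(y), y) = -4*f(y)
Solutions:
 f(y) = C1/sin(y)^4


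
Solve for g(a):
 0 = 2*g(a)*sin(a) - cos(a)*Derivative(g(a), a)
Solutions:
 g(a) = C1/cos(a)^2


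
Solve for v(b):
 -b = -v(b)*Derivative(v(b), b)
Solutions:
 v(b) = -sqrt(C1 + b^2)
 v(b) = sqrt(C1 + b^2)


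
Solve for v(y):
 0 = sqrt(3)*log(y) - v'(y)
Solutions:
 v(y) = C1 + sqrt(3)*y*log(y) - sqrt(3)*y


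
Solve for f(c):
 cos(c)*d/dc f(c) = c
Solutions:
 f(c) = C1 + Integral(c/cos(c), c)


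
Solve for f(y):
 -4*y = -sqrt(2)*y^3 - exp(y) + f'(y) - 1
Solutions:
 f(y) = C1 + sqrt(2)*y^4/4 - 2*y^2 + y + exp(y)


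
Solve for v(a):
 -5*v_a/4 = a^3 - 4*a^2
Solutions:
 v(a) = C1 - a^4/5 + 16*a^3/15


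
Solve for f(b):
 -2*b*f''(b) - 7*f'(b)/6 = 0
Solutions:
 f(b) = C1 + C2*b^(5/12)


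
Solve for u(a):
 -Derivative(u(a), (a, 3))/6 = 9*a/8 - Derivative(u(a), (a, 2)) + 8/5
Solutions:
 u(a) = C1 + C2*a + C3*exp(6*a) + 3*a^3/16 + 143*a^2/160


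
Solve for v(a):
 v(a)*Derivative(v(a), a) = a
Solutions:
 v(a) = -sqrt(C1 + a^2)
 v(a) = sqrt(C1 + a^2)


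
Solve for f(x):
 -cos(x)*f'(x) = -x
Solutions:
 f(x) = C1 + Integral(x/cos(x), x)


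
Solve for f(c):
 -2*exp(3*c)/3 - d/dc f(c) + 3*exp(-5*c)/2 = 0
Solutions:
 f(c) = C1 - 2*exp(3*c)/9 - 3*exp(-5*c)/10


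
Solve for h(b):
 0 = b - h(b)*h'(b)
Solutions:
 h(b) = -sqrt(C1 + b^2)
 h(b) = sqrt(C1 + b^2)


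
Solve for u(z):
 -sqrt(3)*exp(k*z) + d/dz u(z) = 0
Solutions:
 u(z) = C1 + sqrt(3)*exp(k*z)/k


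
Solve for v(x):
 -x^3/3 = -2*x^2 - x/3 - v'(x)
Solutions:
 v(x) = C1 + x^4/12 - 2*x^3/3 - x^2/6


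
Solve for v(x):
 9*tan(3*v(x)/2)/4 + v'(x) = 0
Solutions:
 v(x) = -2*asin(C1*exp(-27*x/8))/3 + 2*pi/3
 v(x) = 2*asin(C1*exp(-27*x/8))/3


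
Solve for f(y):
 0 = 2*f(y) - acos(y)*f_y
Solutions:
 f(y) = C1*exp(2*Integral(1/acos(y), y))


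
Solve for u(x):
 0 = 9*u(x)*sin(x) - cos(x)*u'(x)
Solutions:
 u(x) = C1/cos(x)^9


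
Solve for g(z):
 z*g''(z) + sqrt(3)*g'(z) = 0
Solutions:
 g(z) = C1 + C2*z^(1 - sqrt(3))


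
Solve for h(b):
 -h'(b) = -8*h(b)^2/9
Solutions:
 h(b) = -9/(C1 + 8*b)


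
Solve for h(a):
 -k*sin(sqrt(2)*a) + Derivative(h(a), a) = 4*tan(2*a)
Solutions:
 h(a) = C1 - sqrt(2)*k*cos(sqrt(2)*a)/2 - 2*log(cos(2*a))


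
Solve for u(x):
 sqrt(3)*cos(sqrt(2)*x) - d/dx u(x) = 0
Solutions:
 u(x) = C1 + sqrt(6)*sin(sqrt(2)*x)/2


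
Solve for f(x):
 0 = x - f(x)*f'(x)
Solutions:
 f(x) = -sqrt(C1 + x^2)
 f(x) = sqrt(C1 + x^2)


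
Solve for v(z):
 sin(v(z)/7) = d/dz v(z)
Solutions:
 -z + 7*log(cos(v(z)/7) - 1)/2 - 7*log(cos(v(z)/7) + 1)/2 = C1


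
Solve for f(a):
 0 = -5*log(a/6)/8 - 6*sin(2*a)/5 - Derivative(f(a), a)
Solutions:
 f(a) = C1 - 5*a*log(a)/8 + 5*a/8 + 5*a*log(6)/8 + 3*cos(2*a)/5


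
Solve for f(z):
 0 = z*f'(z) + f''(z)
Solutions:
 f(z) = C1 + C2*erf(sqrt(2)*z/2)


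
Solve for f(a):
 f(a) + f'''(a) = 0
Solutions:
 f(a) = C3*exp(-a) + (C1*sin(sqrt(3)*a/2) + C2*cos(sqrt(3)*a/2))*exp(a/2)


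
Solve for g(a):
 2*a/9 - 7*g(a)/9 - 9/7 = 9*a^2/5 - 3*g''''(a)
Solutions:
 g(a) = C1*exp(-21^(1/4)*a/3) + C2*exp(21^(1/4)*a/3) + C3*sin(21^(1/4)*a/3) + C4*cos(21^(1/4)*a/3) - 81*a^2/35 + 2*a/7 - 81/49


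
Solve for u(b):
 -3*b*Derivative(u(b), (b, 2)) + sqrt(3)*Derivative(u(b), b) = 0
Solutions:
 u(b) = C1 + C2*b^(sqrt(3)/3 + 1)


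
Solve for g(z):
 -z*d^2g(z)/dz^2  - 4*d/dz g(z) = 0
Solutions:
 g(z) = C1 + C2/z^3


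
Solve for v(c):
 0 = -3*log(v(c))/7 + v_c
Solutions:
 li(v(c)) = C1 + 3*c/7


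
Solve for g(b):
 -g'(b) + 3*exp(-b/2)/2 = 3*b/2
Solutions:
 g(b) = C1 - 3*b^2/4 - 3*exp(-b/2)


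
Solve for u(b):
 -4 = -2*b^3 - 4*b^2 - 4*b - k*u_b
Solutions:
 u(b) = C1 - b^4/(2*k) - 4*b^3/(3*k) - 2*b^2/k + 4*b/k


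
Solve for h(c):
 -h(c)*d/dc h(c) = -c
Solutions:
 h(c) = -sqrt(C1 + c^2)
 h(c) = sqrt(C1 + c^2)


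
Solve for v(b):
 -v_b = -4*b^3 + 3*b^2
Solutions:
 v(b) = C1 + b^4 - b^3


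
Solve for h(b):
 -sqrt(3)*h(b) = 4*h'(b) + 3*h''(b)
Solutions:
 h(b) = (C1*sin(b*sqrt(-4 + 3*sqrt(3))/3) + C2*cos(b*sqrt(-4 + 3*sqrt(3))/3))*exp(-2*b/3)


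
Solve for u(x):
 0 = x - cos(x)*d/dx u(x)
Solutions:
 u(x) = C1 + Integral(x/cos(x), x)


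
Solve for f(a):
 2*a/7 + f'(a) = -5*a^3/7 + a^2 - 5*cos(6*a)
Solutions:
 f(a) = C1 - 5*a^4/28 + a^3/3 - a^2/7 - 5*sin(6*a)/6


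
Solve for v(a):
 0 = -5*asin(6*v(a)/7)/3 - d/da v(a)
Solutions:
 Integral(1/asin(6*_y/7), (_y, v(a))) = C1 - 5*a/3


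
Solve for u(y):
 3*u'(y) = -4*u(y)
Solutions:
 u(y) = C1*exp(-4*y/3)


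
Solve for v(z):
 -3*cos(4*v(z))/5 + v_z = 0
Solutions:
 -3*z/5 - log(sin(4*v(z)) - 1)/8 + log(sin(4*v(z)) + 1)/8 = C1


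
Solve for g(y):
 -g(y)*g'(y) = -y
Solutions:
 g(y) = -sqrt(C1 + y^2)
 g(y) = sqrt(C1 + y^2)


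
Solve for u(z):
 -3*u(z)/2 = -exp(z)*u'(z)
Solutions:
 u(z) = C1*exp(-3*exp(-z)/2)


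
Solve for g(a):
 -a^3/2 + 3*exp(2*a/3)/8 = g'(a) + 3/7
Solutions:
 g(a) = C1 - a^4/8 - 3*a/7 + 9*exp(2*a/3)/16


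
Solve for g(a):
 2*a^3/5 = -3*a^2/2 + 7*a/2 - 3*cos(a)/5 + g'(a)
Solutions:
 g(a) = C1 + a^4/10 + a^3/2 - 7*a^2/4 + 3*sin(a)/5


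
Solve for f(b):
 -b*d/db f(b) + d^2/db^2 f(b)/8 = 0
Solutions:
 f(b) = C1 + C2*erfi(2*b)


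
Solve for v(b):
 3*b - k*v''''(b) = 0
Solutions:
 v(b) = C1 + C2*b + C3*b^2 + C4*b^3 + b^5/(40*k)


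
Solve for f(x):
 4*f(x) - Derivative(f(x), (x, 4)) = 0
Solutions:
 f(x) = C1*exp(-sqrt(2)*x) + C2*exp(sqrt(2)*x) + C3*sin(sqrt(2)*x) + C4*cos(sqrt(2)*x)


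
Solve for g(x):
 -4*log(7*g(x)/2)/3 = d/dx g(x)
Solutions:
 -3*Integral(1/(-log(_y) - log(7) + log(2)), (_y, g(x)))/4 = C1 - x


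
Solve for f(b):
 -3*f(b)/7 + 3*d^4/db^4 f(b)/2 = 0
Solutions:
 f(b) = C1*exp(-2^(1/4)*7^(3/4)*b/7) + C2*exp(2^(1/4)*7^(3/4)*b/7) + C3*sin(2^(1/4)*7^(3/4)*b/7) + C4*cos(2^(1/4)*7^(3/4)*b/7)


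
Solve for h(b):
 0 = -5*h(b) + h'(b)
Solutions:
 h(b) = C1*exp(5*b)


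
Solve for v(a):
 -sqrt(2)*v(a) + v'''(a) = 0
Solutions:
 v(a) = C3*exp(2^(1/6)*a) + (C1*sin(2^(1/6)*sqrt(3)*a/2) + C2*cos(2^(1/6)*sqrt(3)*a/2))*exp(-2^(1/6)*a/2)


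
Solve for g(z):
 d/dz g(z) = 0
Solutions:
 g(z) = C1


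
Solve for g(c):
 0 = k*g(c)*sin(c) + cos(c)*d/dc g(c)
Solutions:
 g(c) = C1*exp(k*log(cos(c)))


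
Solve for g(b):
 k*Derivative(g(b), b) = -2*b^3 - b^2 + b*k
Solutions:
 g(b) = C1 - b^4/(2*k) - b^3/(3*k) + b^2/2


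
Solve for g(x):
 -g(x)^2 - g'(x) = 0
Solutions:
 g(x) = 1/(C1 + x)


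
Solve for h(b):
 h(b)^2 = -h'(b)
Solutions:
 h(b) = 1/(C1 + b)


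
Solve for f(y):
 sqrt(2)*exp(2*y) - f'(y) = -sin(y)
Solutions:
 f(y) = C1 + sqrt(2)*exp(2*y)/2 - cos(y)


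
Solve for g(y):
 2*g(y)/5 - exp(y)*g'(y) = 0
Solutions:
 g(y) = C1*exp(-2*exp(-y)/5)


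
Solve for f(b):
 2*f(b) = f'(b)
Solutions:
 f(b) = C1*exp(2*b)


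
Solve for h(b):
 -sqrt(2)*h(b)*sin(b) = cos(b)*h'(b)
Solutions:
 h(b) = C1*cos(b)^(sqrt(2))


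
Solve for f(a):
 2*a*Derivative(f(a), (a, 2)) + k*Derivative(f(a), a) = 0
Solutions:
 f(a) = C1 + a^(1 - re(k)/2)*(C2*sin(log(a)*Abs(im(k))/2) + C3*cos(log(a)*im(k)/2))


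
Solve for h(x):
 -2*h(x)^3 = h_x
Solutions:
 h(x) = -sqrt(2)*sqrt(-1/(C1 - 2*x))/2
 h(x) = sqrt(2)*sqrt(-1/(C1 - 2*x))/2


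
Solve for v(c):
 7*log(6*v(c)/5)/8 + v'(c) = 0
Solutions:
 -8*Integral(1/(-log(_y) - log(6) + log(5)), (_y, v(c)))/7 = C1 - c


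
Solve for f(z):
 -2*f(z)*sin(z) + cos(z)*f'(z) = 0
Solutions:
 f(z) = C1/cos(z)^2


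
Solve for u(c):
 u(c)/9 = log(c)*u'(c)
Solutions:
 u(c) = C1*exp(li(c)/9)


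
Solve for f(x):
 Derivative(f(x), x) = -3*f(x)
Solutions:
 f(x) = C1*exp(-3*x)


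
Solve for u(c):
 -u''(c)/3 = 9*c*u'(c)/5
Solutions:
 u(c) = C1 + C2*erf(3*sqrt(30)*c/10)


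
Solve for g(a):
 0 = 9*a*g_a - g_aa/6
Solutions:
 g(a) = C1 + C2*erfi(3*sqrt(3)*a)


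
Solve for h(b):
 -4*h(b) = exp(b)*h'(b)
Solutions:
 h(b) = C1*exp(4*exp(-b))


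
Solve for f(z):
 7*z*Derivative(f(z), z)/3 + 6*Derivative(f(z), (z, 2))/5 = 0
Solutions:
 f(z) = C1 + C2*erf(sqrt(35)*z/6)


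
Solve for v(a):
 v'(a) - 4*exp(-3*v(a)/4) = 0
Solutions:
 v(a) = 4*log(C1 + 3*a)/3
 v(a) = 4*log((-1 - sqrt(3)*I)*(C1 + 3*a)^(1/3)/2)
 v(a) = 4*log((-1 + sqrt(3)*I)*(C1 + 3*a)^(1/3)/2)


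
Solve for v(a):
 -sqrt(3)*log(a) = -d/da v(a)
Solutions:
 v(a) = C1 + sqrt(3)*a*log(a) - sqrt(3)*a


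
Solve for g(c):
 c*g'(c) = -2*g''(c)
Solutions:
 g(c) = C1 + C2*erf(c/2)


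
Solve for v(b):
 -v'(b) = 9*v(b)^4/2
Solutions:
 v(b) = 2^(1/3)*(1/(C1 + 27*b))^(1/3)
 v(b) = 2^(1/3)*(-3^(2/3) - 3*3^(1/6)*I)*(1/(C1 + 9*b))^(1/3)/6
 v(b) = 2^(1/3)*(-3^(2/3) + 3*3^(1/6)*I)*(1/(C1 + 9*b))^(1/3)/6


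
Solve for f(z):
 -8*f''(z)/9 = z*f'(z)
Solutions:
 f(z) = C1 + C2*erf(3*z/4)


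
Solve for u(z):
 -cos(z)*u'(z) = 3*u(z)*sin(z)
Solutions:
 u(z) = C1*cos(z)^3


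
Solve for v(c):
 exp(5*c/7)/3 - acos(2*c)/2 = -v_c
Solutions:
 v(c) = C1 + c*acos(2*c)/2 - sqrt(1 - 4*c^2)/4 - 7*exp(5*c/7)/15


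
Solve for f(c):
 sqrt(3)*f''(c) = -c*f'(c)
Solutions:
 f(c) = C1 + C2*erf(sqrt(2)*3^(3/4)*c/6)


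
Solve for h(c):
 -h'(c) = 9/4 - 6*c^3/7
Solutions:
 h(c) = C1 + 3*c^4/14 - 9*c/4


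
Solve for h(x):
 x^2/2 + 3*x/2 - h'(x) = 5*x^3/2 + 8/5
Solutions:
 h(x) = C1 - 5*x^4/8 + x^3/6 + 3*x^2/4 - 8*x/5


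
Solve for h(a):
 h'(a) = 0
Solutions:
 h(a) = C1


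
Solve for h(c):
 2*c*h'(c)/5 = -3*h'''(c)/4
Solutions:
 h(c) = C1 + Integral(C2*airyai(-2*15^(2/3)*c/15) + C3*airybi(-2*15^(2/3)*c/15), c)


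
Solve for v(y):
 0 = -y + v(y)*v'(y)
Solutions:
 v(y) = -sqrt(C1 + y^2)
 v(y) = sqrt(C1 + y^2)


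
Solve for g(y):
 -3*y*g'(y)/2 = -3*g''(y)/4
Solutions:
 g(y) = C1 + C2*erfi(y)


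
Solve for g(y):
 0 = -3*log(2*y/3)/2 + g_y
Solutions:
 g(y) = C1 + 3*y*log(y)/2 - 3*y*log(3)/2 - 3*y/2 + 3*y*log(2)/2


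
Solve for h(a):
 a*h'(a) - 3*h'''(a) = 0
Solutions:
 h(a) = C1 + Integral(C2*airyai(3^(2/3)*a/3) + C3*airybi(3^(2/3)*a/3), a)


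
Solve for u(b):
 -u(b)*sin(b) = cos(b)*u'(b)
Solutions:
 u(b) = C1*cos(b)


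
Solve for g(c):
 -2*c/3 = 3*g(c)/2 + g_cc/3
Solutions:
 g(c) = C1*sin(3*sqrt(2)*c/2) + C2*cos(3*sqrt(2)*c/2) - 4*c/9


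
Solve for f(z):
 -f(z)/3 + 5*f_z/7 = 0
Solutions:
 f(z) = C1*exp(7*z/15)


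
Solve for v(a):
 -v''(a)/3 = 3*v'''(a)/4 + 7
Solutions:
 v(a) = C1 + C2*a + C3*exp(-4*a/9) - 21*a^2/2


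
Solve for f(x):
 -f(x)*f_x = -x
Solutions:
 f(x) = -sqrt(C1 + x^2)
 f(x) = sqrt(C1 + x^2)


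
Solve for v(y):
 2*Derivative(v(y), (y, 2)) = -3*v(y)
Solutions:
 v(y) = C1*sin(sqrt(6)*y/2) + C2*cos(sqrt(6)*y/2)


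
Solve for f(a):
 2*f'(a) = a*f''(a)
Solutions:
 f(a) = C1 + C2*a^3


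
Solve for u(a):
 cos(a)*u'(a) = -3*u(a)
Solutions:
 u(a) = C1*(sin(a) - 1)^(3/2)/(sin(a) + 1)^(3/2)


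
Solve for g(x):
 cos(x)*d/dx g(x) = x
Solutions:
 g(x) = C1 + Integral(x/cos(x), x)


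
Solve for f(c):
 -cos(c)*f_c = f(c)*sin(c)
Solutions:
 f(c) = C1*cos(c)


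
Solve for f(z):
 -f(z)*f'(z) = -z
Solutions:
 f(z) = -sqrt(C1 + z^2)
 f(z) = sqrt(C1 + z^2)


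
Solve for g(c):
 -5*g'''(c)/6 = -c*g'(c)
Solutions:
 g(c) = C1 + Integral(C2*airyai(5^(2/3)*6^(1/3)*c/5) + C3*airybi(5^(2/3)*6^(1/3)*c/5), c)


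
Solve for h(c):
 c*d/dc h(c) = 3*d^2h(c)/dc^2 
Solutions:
 h(c) = C1 + C2*erfi(sqrt(6)*c/6)


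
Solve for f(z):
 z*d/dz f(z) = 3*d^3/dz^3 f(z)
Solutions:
 f(z) = C1 + Integral(C2*airyai(3^(2/3)*z/3) + C3*airybi(3^(2/3)*z/3), z)


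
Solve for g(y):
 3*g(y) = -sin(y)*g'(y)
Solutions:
 g(y) = C1*(cos(y) + 1)^(3/2)/(cos(y) - 1)^(3/2)


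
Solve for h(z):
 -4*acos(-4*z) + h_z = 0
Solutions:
 h(z) = C1 + 4*z*acos(-4*z) + sqrt(1 - 16*z^2)


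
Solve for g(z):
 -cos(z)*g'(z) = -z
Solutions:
 g(z) = C1 + Integral(z/cos(z), z)


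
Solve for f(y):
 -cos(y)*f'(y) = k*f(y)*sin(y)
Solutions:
 f(y) = C1*exp(k*log(cos(y)))


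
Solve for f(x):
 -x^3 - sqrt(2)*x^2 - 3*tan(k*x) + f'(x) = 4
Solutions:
 f(x) = C1 + x^4/4 + sqrt(2)*x^3/3 + 4*x + 3*Piecewise((-log(cos(k*x))/k, Ne(k, 0)), (0, True))


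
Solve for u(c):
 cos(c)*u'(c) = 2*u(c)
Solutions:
 u(c) = C1*(sin(c) + 1)/(sin(c) - 1)


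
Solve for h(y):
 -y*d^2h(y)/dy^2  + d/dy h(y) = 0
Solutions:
 h(y) = C1 + C2*y^2


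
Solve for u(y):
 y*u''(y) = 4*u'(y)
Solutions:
 u(y) = C1 + C2*y^5


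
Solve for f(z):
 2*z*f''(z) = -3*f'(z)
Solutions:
 f(z) = C1 + C2/sqrt(z)


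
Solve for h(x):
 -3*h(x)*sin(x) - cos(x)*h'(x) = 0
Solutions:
 h(x) = C1*cos(x)^3


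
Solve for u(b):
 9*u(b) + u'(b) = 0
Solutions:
 u(b) = C1*exp(-9*b)


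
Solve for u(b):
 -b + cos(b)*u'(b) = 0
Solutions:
 u(b) = C1 + Integral(b/cos(b), b)


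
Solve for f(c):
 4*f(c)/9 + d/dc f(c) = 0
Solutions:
 f(c) = C1*exp(-4*c/9)


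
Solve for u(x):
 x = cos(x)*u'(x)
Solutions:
 u(x) = C1 + Integral(x/cos(x), x)


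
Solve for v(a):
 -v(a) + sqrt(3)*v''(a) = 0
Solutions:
 v(a) = C1*exp(-3^(3/4)*a/3) + C2*exp(3^(3/4)*a/3)


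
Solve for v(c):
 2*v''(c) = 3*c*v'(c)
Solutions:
 v(c) = C1 + C2*erfi(sqrt(3)*c/2)


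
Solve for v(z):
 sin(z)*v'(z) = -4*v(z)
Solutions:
 v(z) = C1*(cos(z)^2 + 2*cos(z) + 1)/(cos(z)^2 - 2*cos(z) + 1)


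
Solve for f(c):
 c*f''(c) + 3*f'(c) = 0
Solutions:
 f(c) = C1 + C2/c^2


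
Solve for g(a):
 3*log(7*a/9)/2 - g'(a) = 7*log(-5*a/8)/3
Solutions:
 g(a) = C1 - 5*a*log(a)/6 + a*(-3*log(15) + 5/6 + log(7)/2 + 2*log(5)/3 + log(896) - 7*I*pi/3)


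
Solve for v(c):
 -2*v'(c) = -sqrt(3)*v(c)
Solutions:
 v(c) = C1*exp(sqrt(3)*c/2)


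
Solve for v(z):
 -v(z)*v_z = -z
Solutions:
 v(z) = -sqrt(C1 + z^2)
 v(z) = sqrt(C1 + z^2)


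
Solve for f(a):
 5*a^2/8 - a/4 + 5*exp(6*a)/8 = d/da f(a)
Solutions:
 f(a) = C1 + 5*a^3/24 - a^2/8 + 5*exp(6*a)/48


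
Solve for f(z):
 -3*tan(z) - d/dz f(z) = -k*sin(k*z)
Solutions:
 f(z) = C1 + k*Piecewise((-cos(k*z)/k, Ne(k, 0)), (0, True)) + 3*log(cos(z))


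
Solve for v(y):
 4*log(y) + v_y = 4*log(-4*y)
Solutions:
 v(y) = C1 + 4*y*(2*log(2) + I*pi)


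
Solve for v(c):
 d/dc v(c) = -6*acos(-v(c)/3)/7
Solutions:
 Integral(1/acos(-_y/3), (_y, v(c))) = C1 - 6*c/7


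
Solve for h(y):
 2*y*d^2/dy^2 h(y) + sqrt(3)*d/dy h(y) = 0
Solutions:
 h(y) = C1 + C2*y^(1 - sqrt(3)/2)


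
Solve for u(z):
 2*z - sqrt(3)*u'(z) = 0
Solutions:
 u(z) = C1 + sqrt(3)*z^2/3


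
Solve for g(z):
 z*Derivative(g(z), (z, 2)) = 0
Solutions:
 g(z) = C1 + C2*z


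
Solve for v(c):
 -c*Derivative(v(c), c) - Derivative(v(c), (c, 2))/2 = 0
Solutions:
 v(c) = C1 + C2*erf(c)


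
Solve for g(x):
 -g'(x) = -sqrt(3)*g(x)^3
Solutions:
 g(x) = -sqrt(2)*sqrt(-1/(C1 + sqrt(3)*x))/2
 g(x) = sqrt(2)*sqrt(-1/(C1 + sqrt(3)*x))/2


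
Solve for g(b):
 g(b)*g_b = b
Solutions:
 g(b) = -sqrt(C1 + b^2)
 g(b) = sqrt(C1 + b^2)


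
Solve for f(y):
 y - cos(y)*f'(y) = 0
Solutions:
 f(y) = C1 + Integral(y/cos(y), y)


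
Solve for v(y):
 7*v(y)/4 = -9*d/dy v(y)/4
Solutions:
 v(y) = C1*exp(-7*y/9)


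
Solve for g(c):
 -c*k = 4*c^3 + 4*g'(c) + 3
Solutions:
 g(c) = C1 - c^4/4 - c^2*k/8 - 3*c/4


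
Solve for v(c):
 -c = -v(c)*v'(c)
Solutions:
 v(c) = -sqrt(C1 + c^2)
 v(c) = sqrt(C1 + c^2)


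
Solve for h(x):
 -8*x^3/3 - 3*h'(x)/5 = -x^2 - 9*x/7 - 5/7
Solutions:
 h(x) = C1 - 10*x^4/9 + 5*x^3/9 + 15*x^2/14 + 25*x/21


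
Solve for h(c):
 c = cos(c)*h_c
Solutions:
 h(c) = C1 + Integral(c/cos(c), c)


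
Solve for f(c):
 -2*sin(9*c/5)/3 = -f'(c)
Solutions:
 f(c) = C1 - 10*cos(9*c/5)/27


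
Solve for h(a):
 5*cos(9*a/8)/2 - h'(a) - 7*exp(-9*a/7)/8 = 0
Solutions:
 h(a) = C1 + 20*sin(9*a/8)/9 + 49*exp(-9*a/7)/72


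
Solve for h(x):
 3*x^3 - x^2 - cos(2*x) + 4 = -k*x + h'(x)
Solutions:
 h(x) = C1 + k*x^2/2 + 3*x^4/4 - x^3/3 + 4*x - sin(2*x)/2


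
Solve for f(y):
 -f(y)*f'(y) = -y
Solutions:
 f(y) = -sqrt(C1 + y^2)
 f(y) = sqrt(C1 + y^2)


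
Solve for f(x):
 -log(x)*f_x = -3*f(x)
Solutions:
 f(x) = C1*exp(3*li(x))


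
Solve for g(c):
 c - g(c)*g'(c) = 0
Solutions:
 g(c) = -sqrt(C1 + c^2)
 g(c) = sqrt(C1 + c^2)


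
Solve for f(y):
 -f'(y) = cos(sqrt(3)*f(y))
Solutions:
 f(y) = sqrt(3)*(pi - asin((exp(2*sqrt(3)*C1) + exp(2*sqrt(3)*y))/(exp(2*sqrt(3)*C1) - exp(2*sqrt(3)*y))))/3
 f(y) = sqrt(3)*asin((exp(2*sqrt(3)*C1) + exp(2*sqrt(3)*y))/(exp(2*sqrt(3)*C1) - exp(2*sqrt(3)*y)))/3


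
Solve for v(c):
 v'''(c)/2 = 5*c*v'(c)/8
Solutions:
 v(c) = C1 + Integral(C2*airyai(10^(1/3)*c/2) + C3*airybi(10^(1/3)*c/2), c)


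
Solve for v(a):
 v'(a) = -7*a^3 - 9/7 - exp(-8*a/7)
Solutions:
 v(a) = C1 - 7*a^4/4 - 9*a/7 + 7*exp(-8*a/7)/8


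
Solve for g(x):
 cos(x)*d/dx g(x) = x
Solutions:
 g(x) = C1 + Integral(x/cos(x), x)


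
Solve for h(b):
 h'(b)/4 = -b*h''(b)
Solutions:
 h(b) = C1 + C2*b^(3/4)


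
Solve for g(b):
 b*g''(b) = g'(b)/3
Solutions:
 g(b) = C1 + C2*b^(4/3)


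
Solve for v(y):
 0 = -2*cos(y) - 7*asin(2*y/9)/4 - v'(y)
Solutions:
 v(y) = C1 - 7*y*asin(2*y/9)/4 - 7*sqrt(81 - 4*y^2)/8 - 2*sin(y)


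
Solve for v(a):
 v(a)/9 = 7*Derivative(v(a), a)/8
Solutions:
 v(a) = C1*exp(8*a/63)


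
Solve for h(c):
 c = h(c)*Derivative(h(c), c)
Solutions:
 h(c) = -sqrt(C1 + c^2)
 h(c) = sqrt(C1 + c^2)


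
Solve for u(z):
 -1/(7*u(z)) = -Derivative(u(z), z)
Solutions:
 u(z) = -sqrt(C1 + 14*z)/7
 u(z) = sqrt(C1 + 14*z)/7


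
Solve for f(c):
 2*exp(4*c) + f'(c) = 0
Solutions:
 f(c) = C1 - exp(4*c)/2


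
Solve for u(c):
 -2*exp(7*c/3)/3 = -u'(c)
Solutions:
 u(c) = C1 + 2*exp(7*c/3)/7


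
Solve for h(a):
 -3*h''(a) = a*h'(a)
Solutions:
 h(a) = C1 + C2*erf(sqrt(6)*a/6)


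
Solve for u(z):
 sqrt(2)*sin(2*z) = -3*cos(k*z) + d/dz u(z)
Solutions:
 u(z) = C1 - sqrt(2)*cos(2*z)/2 + 3*sin(k*z)/k


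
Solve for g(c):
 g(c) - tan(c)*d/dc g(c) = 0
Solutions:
 g(c) = C1*sin(c)


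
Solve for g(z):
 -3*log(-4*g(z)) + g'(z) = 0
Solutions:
 -Integral(1/(log(-_y) + 2*log(2)), (_y, g(z)))/3 = C1 - z


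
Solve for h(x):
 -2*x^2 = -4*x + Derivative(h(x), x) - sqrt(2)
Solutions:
 h(x) = C1 - 2*x^3/3 + 2*x^2 + sqrt(2)*x


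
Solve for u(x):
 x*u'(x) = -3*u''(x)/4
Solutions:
 u(x) = C1 + C2*erf(sqrt(6)*x/3)


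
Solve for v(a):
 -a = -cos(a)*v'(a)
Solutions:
 v(a) = C1 + Integral(a/cos(a), a)


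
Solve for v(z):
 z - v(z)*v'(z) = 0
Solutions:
 v(z) = -sqrt(C1 + z^2)
 v(z) = sqrt(C1 + z^2)


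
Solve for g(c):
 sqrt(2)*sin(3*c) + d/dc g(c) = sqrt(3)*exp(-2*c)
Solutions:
 g(c) = C1 + sqrt(2)*cos(3*c)/3 - sqrt(3)*exp(-2*c)/2


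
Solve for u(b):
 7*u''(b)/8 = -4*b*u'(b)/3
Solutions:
 u(b) = C1 + C2*erf(4*sqrt(21)*b/21)


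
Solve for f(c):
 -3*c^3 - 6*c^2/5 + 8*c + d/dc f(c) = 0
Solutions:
 f(c) = C1 + 3*c^4/4 + 2*c^3/5 - 4*c^2


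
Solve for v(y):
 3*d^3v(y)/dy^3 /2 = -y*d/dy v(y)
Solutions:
 v(y) = C1 + Integral(C2*airyai(-2^(1/3)*3^(2/3)*y/3) + C3*airybi(-2^(1/3)*3^(2/3)*y/3), y)


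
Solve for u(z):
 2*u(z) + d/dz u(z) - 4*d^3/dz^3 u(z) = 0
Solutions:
 u(z) = C1*exp(-3^(1/3)*z*(3^(1/3)/(sqrt(321) + 18)^(1/3) + (sqrt(321) + 18)^(1/3))/12)*sin(3^(1/6)*z*(-3^(2/3)*(sqrt(321) + 18)^(1/3) + 3/(sqrt(321) + 18)^(1/3))/12) + C2*exp(-3^(1/3)*z*(3^(1/3)/(sqrt(321) + 18)^(1/3) + (sqrt(321) + 18)^(1/3))/12)*cos(3^(1/6)*z*(-3^(2/3)*(sqrt(321) + 18)^(1/3) + 3/(sqrt(321) + 18)^(1/3))/12) + C3*exp(3^(1/3)*z*(3^(1/3)/(sqrt(321) + 18)^(1/3) + (sqrt(321) + 18)^(1/3))/6)


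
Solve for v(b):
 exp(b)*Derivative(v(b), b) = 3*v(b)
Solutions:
 v(b) = C1*exp(-3*exp(-b))


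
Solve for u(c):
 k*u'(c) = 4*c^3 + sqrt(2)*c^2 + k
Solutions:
 u(c) = C1 + c^4/k + sqrt(2)*c^3/(3*k) + c


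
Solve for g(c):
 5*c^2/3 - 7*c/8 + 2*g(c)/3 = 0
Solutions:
 g(c) = c*(21 - 40*c)/16


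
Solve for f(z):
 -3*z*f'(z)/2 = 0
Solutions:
 f(z) = C1


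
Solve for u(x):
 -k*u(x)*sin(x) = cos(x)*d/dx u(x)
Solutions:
 u(x) = C1*exp(k*log(cos(x)))


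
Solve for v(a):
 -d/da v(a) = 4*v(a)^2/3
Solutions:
 v(a) = 3/(C1 + 4*a)


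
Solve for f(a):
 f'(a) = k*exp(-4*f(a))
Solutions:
 f(a) = log(-I*(C1 + 4*a*k)^(1/4))
 f(a) = log(I*(C1 + 4*a*k)^(1/4))
 f(a) = log(-(C1 + 4*a*k)^(1/4))
 f(a) = log(C1 + 4*a*k)/4


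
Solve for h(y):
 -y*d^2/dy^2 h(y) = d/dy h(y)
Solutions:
 h(y) = C1 + C2*log(y)


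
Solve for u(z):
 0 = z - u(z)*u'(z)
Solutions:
 u(z) = -sqrt(C1 + z^2)
 u(z) = sqrt(C1 + z^2)


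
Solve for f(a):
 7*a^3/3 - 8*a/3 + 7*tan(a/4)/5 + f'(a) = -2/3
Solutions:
 f(a) = C1 - 7*a^4/12 + 4*a^2/3 - 2*a/3 + 28*log(cos(a/4))/5


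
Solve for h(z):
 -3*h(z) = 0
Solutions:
 h(z) = 0


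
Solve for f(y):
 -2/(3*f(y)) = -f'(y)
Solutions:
 f(y) = -sqrt(C1 + 12*y)/3
 f(y) = sqrt(C1 + 12*y)/3


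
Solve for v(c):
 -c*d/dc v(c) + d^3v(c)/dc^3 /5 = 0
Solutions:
 v(c) = C1 + Integral(C2*airyai(5^(1/3)*c) + C3*airybi(5^(1/3)*c), c)


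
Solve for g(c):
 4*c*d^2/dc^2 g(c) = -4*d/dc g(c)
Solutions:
 g(c) = C1 + C2*log(c)


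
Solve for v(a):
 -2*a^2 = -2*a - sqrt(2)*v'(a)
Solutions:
 v(a) = C1 + sqrt(2)*a^3/3 - sqrt(2)*a^2/2


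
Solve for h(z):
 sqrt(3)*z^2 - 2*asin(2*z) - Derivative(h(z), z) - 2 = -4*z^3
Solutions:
 h(z) = C1 + z^4 + sqrt(3)*z^3/3 - 2*z*asin(2*z) - 2*z - sqrt(1 - 4*z^2)


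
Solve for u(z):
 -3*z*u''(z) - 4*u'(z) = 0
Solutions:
 u(z) = C1 + C2/z^(1/3)


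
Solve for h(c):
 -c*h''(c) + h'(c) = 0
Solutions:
 h(c) = C1 + C2*c^2


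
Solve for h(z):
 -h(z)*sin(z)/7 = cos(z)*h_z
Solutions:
 h(z) = C1*cos(z)^(1/7)


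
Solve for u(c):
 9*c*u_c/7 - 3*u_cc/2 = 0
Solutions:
 u(c) = C1 + C2*erfi(sqrt(21)*c/7)


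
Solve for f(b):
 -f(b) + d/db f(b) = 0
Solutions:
 f(b) = C1*exp(b)


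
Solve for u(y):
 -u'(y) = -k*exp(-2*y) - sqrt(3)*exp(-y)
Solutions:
 u(y) = C1 - k*exp(-2*y)/2 - sqrt(3)*exp(-y)


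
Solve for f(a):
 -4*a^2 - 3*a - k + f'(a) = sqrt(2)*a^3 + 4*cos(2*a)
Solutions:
 f(a) = C1 + sqrt(2)*a^4/4 + 4*a^3/3 + 3*a^2/2 + a*k + 2*sin(2*a)


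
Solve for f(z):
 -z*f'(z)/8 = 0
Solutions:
 f(z) = C1


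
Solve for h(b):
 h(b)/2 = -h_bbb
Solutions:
 h(b) = C3*exp(-2^(2/3)*b/2) + (C1*sin(2^(2/3)*sqrt(3)*b/4) + C2*cos(2^(2/3)*sqrt(3)*b/4))*exp(2^(2/3)*b/4)


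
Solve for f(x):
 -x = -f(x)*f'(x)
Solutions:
 f(x) = -sqrt(C1 + x^2)
 f(x) = sqrt(C1 + x^2)


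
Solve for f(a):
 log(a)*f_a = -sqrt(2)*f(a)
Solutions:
 f(a) = C1*exp(-sqrt(2)*li(a))


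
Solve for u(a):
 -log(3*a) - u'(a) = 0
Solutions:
 u(a) = C1 - a*log(a) - a*log(3) + a


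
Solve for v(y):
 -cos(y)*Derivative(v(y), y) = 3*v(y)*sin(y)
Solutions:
 v(y) = C1*cos(y)^3


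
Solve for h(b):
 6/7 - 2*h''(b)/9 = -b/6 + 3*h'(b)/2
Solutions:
 h(b) = C1 + C2*exp(-27*b/4) + b^2/18 + 944*b/1701


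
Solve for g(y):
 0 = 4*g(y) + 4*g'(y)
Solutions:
 g(y) = C1*exp(-y)


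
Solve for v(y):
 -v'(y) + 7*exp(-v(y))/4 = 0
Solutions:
 v(y) = log(C1 + 7*y/4)


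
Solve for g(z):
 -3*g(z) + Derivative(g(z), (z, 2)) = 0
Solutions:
 g(z) = C1*exp(-sqrt(3)*z) + C2*exp(sqrt(3)*z)


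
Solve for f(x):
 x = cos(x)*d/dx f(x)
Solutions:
 f(x) = C1 + Integral(x/cos(x), x)


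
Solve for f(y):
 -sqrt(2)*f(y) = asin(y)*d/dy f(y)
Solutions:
 f(y) = C1*exp(-sqrt(2)*Integral(1/asin(y), y))


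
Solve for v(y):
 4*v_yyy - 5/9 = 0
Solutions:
 v(y) = C1 + C2*y + C3*y^2 + 5*y^3/216


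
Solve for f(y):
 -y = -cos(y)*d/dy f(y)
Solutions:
 f(y) = C1 + Integral(y/cos(y), y)


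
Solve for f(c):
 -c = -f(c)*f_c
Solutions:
 f(c) = -sqrt(C1 + c^2)
 f(c) = sqrt(C1 + c^2)


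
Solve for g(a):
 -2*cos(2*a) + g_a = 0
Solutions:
 g(a) = C1 + sin(2*a)


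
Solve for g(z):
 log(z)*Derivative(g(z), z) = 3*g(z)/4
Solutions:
 g(z) = C1*exp(3*li(z)/4)


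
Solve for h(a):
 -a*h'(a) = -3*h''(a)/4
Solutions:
 h(a) = C1 + C2*erfi(sqrt(6)*a/3)


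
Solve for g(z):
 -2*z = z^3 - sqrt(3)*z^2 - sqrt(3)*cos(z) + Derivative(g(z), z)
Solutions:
 g(z) = C1 - z^4/4 + sqrt(3)*z^3/3 - z^2 + sqrt(3)*sin(z)


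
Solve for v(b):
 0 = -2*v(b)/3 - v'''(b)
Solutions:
 v(b) = C3*exp(-2^(1/3)*3^(2/3)*b/3) + (C1*sin(2^(1/3)*3^(1/6)*b/2) + C2*cos(2^(1/3)*3^(1/6)*b/2))*exp(2^(1/3)*3^(2/3)*b/6)


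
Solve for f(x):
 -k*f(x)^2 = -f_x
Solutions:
 f(x) = -1/(C1 + k*x)


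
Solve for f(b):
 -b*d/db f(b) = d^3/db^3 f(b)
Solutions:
 f(b) = C1 + Integral(C2*airyai(-b) + C3*airybi(-b), b)


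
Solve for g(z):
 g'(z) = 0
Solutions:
 g(z) = C1


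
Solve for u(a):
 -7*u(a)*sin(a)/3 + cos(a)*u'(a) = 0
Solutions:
 u(a) = C1/cos(a)^(7/3)


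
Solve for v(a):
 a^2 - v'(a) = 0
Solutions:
 v(a) = C1 + a^3/3


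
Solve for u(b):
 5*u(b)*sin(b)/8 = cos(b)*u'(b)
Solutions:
 u(b) = C1/cos(b)^(5/8)


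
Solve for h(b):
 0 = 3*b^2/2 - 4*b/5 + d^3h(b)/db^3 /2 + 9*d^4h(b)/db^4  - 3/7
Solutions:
 h(b) = C1 + C2*b + C3*b^2 + C4*exp(-b/18) - b^5/20 + 137*b^4/30 - 11503*b^3/35


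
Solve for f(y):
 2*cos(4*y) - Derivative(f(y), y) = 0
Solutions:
 f(y) = C1 + sin(4*y)/2


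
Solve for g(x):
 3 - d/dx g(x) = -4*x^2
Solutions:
 g(x) = C1 + 4*x^3/3 + 3*x


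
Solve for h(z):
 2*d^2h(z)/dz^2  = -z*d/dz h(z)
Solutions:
 h(z) = C1 + C2*erf(z/2)


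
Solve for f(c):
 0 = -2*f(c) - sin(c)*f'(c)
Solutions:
 f(c) = C1*(cos(c) + 1)/(cos(c) - 1)


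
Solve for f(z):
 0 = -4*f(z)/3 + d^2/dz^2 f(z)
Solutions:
 f(z) = C1*exp(-2*sqrt(3)*z/3) + C2*exp(2*sqrt(3)*z/3)


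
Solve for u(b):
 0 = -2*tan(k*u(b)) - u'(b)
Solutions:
 u(b) = Piecewise((-asin(exp(C1*k - 2*b*k))/k + pi/k, Ne(k, 0)), (nan, True))
 u(b) = Piecewise((asin(exp(C1*k - 2*b*k))/k, Ne(k, 0)), (nan, True))


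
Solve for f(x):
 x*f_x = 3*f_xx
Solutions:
 f(x) = C1 + C2*erfi(sqrt(6)*x/6)


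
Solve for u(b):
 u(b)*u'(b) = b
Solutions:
 u(b) = -sqrt(C1 + b^2)
 u(b) = sqrt(C1 + b^2)


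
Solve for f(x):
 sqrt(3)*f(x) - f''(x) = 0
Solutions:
 f(x) = C1*exp(-3^(1/4)*x) + C2*exp(3^(1/4)*x)


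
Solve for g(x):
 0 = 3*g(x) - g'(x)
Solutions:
 g(x) = C1*exp(3*x)


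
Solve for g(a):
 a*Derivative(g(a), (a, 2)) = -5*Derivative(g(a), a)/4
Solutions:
 g(a) = C1 + C2/a^(1/4)


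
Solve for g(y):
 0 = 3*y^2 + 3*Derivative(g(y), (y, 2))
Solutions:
 g(y) = C1 + C2*y - y^4/12


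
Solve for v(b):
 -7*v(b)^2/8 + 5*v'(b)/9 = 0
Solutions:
 v(b) = -40/(C1 + 63*b)


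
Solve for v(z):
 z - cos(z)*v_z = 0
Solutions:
 v(z) = C1 + Integral(z/cos(z), z)


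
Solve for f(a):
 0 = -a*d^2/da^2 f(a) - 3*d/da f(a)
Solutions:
 f(a) = C1 + C2/a^2


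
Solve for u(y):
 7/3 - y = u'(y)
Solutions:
 u(y) = C1 - y^2/2 + 7*y/3


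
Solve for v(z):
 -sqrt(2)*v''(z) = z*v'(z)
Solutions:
 v(z) = C1 + C2*erf(2^(1/4)*z/2)


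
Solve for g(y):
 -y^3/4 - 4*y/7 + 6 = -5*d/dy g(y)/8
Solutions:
 g(y) = C1 + y^4/10 + 16*y^2/35 - 48*y/5


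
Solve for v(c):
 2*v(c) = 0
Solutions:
 v(c) = 0


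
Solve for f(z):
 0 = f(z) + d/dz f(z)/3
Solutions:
 f(z) = C1*exp(-3*z)


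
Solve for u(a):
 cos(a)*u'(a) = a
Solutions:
 u(a) = C1 + Integral(a/cos(a), a)


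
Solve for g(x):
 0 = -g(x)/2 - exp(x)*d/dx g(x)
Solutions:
 g(x) = C1*exp(exp(-x)/2)


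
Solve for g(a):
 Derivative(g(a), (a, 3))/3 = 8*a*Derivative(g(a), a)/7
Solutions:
 g(a) = C1 + Integral(C2*airyai(2*3^(1/3)*7^(2/3)*a/7) + C3*airybi(2*3^(1/3)*7^(2/3)*a/7), a)


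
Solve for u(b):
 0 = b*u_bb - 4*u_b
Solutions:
 u(b) = C1 + C2*b^5


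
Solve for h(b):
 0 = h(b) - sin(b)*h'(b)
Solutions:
 h(b) = C1*sqrt(cos(b) - 1)/sqrt(cos(b) + 1)


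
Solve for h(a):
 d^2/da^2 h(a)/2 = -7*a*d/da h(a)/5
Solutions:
 h(a) = C1 + C2*erf(sqrt(35)*a/5)


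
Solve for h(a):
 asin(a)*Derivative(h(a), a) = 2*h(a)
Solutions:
 h(a) = C1*exp(2*Integral(1/asin(a), a))


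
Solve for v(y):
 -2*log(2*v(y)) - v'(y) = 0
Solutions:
 Integral(1/(log(_y) + log(2)), (_y, v(y)))/2 = C1 - y


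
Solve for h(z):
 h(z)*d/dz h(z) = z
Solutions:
 h(z) = -sqrt(C1 + z^2)
 h(z) = sqrt(C1 + z^2)


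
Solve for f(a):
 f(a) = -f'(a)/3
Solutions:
 f(a) = C1*exp(-3*a)


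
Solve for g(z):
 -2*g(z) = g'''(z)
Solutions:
 g(z) = C3*exp(-2^(1/3)*z) + (C1*sin(2^(1/3)*sqrt(3)*z/2) + C2*cos(2^(1/3)*sqrt(3)*z/2))*exp(2^(1/3)*z/2)


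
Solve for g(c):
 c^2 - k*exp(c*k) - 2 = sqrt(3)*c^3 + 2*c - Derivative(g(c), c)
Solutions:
 g(c) = C1 + sqrt(3)*c^4/4 - c^3/3 + c^2 + 2*c + exp(c*k)


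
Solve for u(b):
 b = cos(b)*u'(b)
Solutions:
 u(b) = C1 + Integral(b/cos(b), b)
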